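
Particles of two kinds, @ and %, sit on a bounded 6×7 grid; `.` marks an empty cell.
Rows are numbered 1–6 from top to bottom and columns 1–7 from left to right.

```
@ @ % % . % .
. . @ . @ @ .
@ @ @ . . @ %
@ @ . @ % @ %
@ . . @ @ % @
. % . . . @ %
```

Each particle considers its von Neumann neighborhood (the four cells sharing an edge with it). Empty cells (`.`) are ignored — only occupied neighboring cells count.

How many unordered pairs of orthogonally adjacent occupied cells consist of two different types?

15

Scan each occupied cell's neighbors to the right and below so each pair is counted once.
From row 1: 3 unlike of 5 pairs (running 3/5).
From row 2: 0 unlike of 3 pairs (running 3/8).
From row 3: 1 unlike of 7 pairs (running 4/15).
From row 4: 6 unlike of 9 pairs (running 10/24).
From row 5: 4 unlike of 5 pairs (running 14/29).
From row 6: 1 unlike of 1 pairs (running 15/30).
Total adjacent occupied pairs: 30; unlike-type pairs: 15.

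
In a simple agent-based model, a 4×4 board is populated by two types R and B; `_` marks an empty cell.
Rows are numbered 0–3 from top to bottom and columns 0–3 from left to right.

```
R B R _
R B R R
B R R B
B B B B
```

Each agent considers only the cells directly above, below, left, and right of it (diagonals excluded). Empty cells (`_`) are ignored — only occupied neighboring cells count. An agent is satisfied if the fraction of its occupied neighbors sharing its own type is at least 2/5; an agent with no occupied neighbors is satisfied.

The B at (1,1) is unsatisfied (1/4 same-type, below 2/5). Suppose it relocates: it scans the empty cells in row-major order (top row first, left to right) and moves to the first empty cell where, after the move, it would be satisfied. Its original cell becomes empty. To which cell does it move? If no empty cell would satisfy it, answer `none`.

none

Vacating (1,1). Empty cells in order:
  (0,3): 0/2 same-type → still unsatisfied.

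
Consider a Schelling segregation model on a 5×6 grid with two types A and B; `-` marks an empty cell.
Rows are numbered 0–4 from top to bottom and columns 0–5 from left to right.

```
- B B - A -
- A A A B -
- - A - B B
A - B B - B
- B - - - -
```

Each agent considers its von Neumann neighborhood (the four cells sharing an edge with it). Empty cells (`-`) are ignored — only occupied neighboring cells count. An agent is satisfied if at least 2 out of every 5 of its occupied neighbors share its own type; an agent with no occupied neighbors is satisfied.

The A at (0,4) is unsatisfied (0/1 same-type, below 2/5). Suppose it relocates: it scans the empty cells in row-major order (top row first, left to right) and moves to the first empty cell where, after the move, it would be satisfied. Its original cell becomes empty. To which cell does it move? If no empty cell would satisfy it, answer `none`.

Vacating (0,4). Empty cells in order:
  (0,0): 0/1 same-type → still unsatisfied.
  (0,3): 1/2 same-type → satisfied — stop here.

(0,3)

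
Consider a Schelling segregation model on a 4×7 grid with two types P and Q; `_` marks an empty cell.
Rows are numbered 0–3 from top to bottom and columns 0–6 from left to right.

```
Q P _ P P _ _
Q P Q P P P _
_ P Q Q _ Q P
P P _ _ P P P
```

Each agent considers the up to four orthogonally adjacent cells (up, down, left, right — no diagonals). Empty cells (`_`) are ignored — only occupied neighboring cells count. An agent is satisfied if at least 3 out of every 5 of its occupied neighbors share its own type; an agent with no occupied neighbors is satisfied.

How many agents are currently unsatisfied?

10

Row 0: (0,0)Q 1/2 ✗ · (0,1)P 1/2 ✗ · (0,3)P 2/2 ✓ · (0,4)P 2/2 ✓
Row 1: (1,0)Q 1/2 ✗ · (1,1)P 2/4 ✗ · (1,2)Q 1/3 ✗ · (1,3)P 2/4 ✗ · (1,4)P 3/3 ✓ · (1,5)P 1/2 ✗
Row 2: (2,1)P 2/3 ✓ · (2,2)Q 2/3 ✓ · (2,3)Q 1/2 ✗ · (2,5)Q 0/3 ✗ · (2,6)P 1/2 ✗
Row 3: (3,0)P 1/1 ✓ · (3,1)P 2/2 ✓ · (3,4)P 1/1 ✓ · (3,5)P 2/3 ✓ · (3,6)P 2/2 ✓
Unsatisfied: (0,0), (0,1), (1,0), (1,1), (1,2), (1,3), (1,5), (2,3), (2,5), (2,6) — 10 in total.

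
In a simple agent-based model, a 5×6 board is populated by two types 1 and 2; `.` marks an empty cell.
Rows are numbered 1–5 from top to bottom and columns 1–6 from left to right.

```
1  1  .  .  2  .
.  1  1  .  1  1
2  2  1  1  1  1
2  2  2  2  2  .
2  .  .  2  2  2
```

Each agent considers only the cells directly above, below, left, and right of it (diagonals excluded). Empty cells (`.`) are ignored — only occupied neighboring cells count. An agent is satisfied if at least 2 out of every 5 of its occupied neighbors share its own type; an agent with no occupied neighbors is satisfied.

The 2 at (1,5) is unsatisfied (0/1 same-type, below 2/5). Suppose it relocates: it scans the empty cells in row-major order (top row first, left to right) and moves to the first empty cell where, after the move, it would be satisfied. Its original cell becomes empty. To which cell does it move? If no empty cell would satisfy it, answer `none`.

Vacating (1,5). Empty cells in order:
  (1,3): 0/2 same-type → still unsatisfied.
  (1,4): 0/0 same-type → satisfied — stop here.

(1,4)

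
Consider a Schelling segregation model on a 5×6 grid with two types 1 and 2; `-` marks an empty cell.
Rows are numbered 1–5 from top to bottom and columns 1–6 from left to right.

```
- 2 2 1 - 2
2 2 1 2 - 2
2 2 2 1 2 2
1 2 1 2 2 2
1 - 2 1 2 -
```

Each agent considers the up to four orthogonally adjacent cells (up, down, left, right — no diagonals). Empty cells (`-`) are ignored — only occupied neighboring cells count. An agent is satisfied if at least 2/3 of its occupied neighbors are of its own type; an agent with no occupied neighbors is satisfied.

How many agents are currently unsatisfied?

(1,2)2 2/2 ok
(1,3)2 1/3 unhappy
(1,4)1 0/2 unhappy
(1,6)2 1/1 ok
(2,1)2 2/2 ok
(2,2)2 3/4 ok
(2,3)1 0/4 unhappy
(2,4)2 0/3 unhappy
(2,6)2 2/2 ok
(3,1)2 2/3 ok
(3,2)2 4/4 ok
(3,3)2 1/4 unhappy
(3,4)1 0/4 unhappy
(3,5)2 2/3 ok
(3,6)2 3/3 ok
(4,1)1 1/3 unhappy
(4,2)2 1/3 unhappy
(4,3)1 0/4 unhappy
(4,4)2 1/4 unhappy
(4,5)2 4/4 ok
(4,6)2 2/2 ok
(5,1)1 1/1 ok
(5,3)2 0/2 unhappy
(5,4)1 0/3 unhappy
(5,5)2 1/2 unhappy
Unsatisfied: (1,3), (1,4), (2,3), (2,4), (3,3), (3,4), (4,1), (4,2), (4,3), (4,4), (5,3), (5,4), (5,5) — 13 in total.

13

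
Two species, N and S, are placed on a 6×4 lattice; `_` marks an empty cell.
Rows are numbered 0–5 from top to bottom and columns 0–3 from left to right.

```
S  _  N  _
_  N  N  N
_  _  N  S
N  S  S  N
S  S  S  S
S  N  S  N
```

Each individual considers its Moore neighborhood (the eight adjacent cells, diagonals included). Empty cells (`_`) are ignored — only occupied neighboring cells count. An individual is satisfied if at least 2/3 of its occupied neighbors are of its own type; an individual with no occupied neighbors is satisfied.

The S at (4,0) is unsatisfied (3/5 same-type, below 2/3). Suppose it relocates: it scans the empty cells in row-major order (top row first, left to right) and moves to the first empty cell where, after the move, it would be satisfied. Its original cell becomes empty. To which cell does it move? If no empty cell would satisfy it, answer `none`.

none

Vacating (4,0). Empty cells in order:
  (0,1): 1/4 same-type → still unsatisfied.
  (0,3): 0/3 same-type → still unsatisfied.
  (1,0): 1/2 same-type → still unsatisfied.
  (2,0): 1/3 same-type → still unsatisfied.
  (2,1): 2/6 same-type → still unsatisfied.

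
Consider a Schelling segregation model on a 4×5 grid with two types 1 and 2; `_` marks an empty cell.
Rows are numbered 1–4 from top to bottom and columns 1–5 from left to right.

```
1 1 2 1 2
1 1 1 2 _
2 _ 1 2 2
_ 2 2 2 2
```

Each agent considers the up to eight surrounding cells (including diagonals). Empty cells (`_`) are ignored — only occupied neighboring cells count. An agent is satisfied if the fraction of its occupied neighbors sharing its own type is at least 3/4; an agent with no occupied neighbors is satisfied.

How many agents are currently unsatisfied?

10

(1,1)1 3/3 satisfied
(1,2)1 4/5 satisfied
(1,3)2 1/5 not
(1,4)1 1/4 not
(1,5)2 1/2 not
(2,1)1 3/4 satisfied
(2,2)1 5/7 not
(2,3)1 4/7 not
(2,4)2 4/7 not
(3,1)2 1/3 not
(3,3)1 2/7 not
(3,4)2 5/7 not
(3,5)2 4/4 satisfied
(4,2)2 2/3 not
(4,3)2 3/4 satisfied
(4,4)2 4/5 satisfied
(4,5)2 3/3 satisfied
Unsatisfied: (1,3), (1,4), (1,5), (2,2), (2,3), (2,4), (3,1), (3,3), (3,4), (4,2) — 10 in total.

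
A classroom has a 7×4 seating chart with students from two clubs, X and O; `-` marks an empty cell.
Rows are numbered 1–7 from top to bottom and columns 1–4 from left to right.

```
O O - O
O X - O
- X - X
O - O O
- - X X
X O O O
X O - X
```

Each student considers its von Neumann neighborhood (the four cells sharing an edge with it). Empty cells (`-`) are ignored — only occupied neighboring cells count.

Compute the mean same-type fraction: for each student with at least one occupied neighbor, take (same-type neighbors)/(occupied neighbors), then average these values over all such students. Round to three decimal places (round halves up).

0.500

Row 1: (1,1)O 2/2 · (1,2)O 1/2 · (1,4)O 1/1
Row 2: (2,1)O 1/2 · (2,2)X 1/3 · (2,4)O 1/2
Row 3: (3,2)X 1/1 · (3,4)X 0/2
Row 4: (4,1)O — no occupied neighbors · (4,3)O 1/2 · (4,4)O 1/3
Row 5: (5,3)X 1/3 · (5,4)X 1/3
Row 6: (6,1)X 1/2 · (6,2)O 2/3 · (6,3)O 2/3 · (6,4)O 1/3
Row 7: (7,1)X 1/2 · (7,2)O 1/2 · (7,4)X 0/1
Sum over 19 students: 2/2 + 1/2 + 1/1 + 1/2 + 1/3 + 1/2 + 1/1 + 0/2 + 1/2 + 1/3 + 1/3 + 1/3 + 1/2 + 2/3 + 2/3 + 1/3 + 1/2 + 1/2 + 0/1 = 19/2; mean = 19/2 ÷ 19 = 1/2 = 0.5 → 0.500.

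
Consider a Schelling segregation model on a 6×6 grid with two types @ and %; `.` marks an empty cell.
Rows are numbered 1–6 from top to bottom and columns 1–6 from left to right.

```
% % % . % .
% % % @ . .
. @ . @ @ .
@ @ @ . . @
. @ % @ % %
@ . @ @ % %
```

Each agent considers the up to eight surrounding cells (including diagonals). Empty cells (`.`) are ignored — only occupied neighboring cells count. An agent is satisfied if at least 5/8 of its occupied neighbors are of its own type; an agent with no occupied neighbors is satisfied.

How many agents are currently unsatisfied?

10

Row 1: (1,1)% 3/3 ✓ · (1,2)% 5/5 ✓ · (1,3)% 3/4 ✓ · (1,5)% 0/1 ✗
Row 2: (2,1)% 3/4 ✓ · (2,2)% 5/6 ✓ · (2,3)% 3/6 ✗ · (2,4)@ 2/5 ✗
Row 3: (3,2)@ 3/6 ✗ · (3,4)@ 3/4 ✓ · (3,5)@ 3/3 ✓
Row 4: (4,1)@ 3/3 ✓ · (4,2)@ 4/5 ✓ · (4,3)@ 5/6 ✓ · (4,6)@ 1/3 ✗
Row 5: (5,2)@ 5/6 ✓ · (5,3)% 0/6 ✗ · (5,4)@ 3/6 ✗ · (5,5)% 3/6 ✗ · (5,6)% 3/4 ✓
Row 6: (6,1)@ 1/1 ✓ · (6,3)@ 3/4 ✓ · (6,4)@ 2/5 ✗ · (6,5)% 3/5 ✗ · (6,6)% 3/3 ✓
Unsatisfied: (1,5), (2,3), (2,4), (3,2), (4,6), (5,3), (5,4), (5,5), (6,4), (6,5) — 10 in total.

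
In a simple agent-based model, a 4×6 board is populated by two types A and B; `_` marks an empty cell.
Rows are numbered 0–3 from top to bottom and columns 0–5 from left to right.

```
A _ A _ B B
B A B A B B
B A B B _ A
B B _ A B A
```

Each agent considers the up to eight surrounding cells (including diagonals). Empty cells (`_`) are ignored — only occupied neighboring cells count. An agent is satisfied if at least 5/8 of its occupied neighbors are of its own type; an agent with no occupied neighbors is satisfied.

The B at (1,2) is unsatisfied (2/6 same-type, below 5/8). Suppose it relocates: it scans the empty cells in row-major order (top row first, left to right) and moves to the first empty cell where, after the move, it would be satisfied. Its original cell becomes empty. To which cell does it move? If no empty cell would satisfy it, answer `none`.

none

Vacating (1,2). Empty cells in order:
  (0,1): 1/4 same-type → still unsatisfied.
  (0,3): 2/4 same-type → still unsatisfied.
  (2,4): 4/8 same-type → still unsatisfied.
  (3,2): 3/5 same-type → still unsatisfied.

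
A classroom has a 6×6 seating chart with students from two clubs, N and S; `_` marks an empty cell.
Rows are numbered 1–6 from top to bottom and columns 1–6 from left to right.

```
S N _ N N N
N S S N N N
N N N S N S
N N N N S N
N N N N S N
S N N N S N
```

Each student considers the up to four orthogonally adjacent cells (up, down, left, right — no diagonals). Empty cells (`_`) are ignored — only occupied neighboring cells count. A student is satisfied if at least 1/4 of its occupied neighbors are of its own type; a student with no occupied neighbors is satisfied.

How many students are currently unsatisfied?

5

(1,1)S 0/2 ✗
(1,2)N 0/2 ✗
(1,4)N 2/2 ✓
(1,5)N 3/3 ✓
(1,6)N 2/2 ✓
(2,1)N 1/3 ✓
(2,2)S 1/4 ✓
(2,3)S 1/3 ✓
(2,4)N 2/4 ✓
(2,5)N 4/4 ✓
(2,6)N 2/3 ✓
(3,1)N 3/3 ✓
(3,2)N 3/4 ✓
(3,3)N 2/4 ✓
(3,4)S 0/4 ✗
(3,5)N 1/4 ✓
(3,6)S 0/3 ✗
(4,1)N 3/3 ✓
(4,2)N 4/4 ✓
(4,3)N 4/4 ✓
(4,4)N 2/4 ✓
(4,5)S 1/4 ✓
(4,6)N 1/3 ✓
(5,1)N 2/3 ✓
(5,2)N 4/4 ✓
(5,3)N 4/4 ✓
(5,4)N 3/4 ✓
(5,5)S 2/4 ✓
(5,6)N 2/3 ✓
(6,1)S 0/2 ✗
(6,2)N 2/3 ✓
(6,3)N 3/3 ✓
(6,4)N 2/3 ✓
(6,5)S 1/3 ✓
(6,6)N 1/2 ✓
Unsatisfied: (1,1), (1,2), (3,4), (3,6), (6,1) — 5 in total.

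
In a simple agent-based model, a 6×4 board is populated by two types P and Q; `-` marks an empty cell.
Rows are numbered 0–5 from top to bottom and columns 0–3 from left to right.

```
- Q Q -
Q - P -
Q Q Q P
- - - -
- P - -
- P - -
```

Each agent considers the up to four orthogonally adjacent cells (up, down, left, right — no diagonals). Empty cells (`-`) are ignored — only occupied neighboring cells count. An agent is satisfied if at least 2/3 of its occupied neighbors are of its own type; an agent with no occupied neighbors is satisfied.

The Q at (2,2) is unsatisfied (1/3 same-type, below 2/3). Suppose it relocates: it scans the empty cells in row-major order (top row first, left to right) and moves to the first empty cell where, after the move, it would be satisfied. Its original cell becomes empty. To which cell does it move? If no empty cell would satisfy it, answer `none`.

(0,0)

Vacating (2,2). Empty cells in order:
  (0,0): 2/2 same-type → satisfied — stop here.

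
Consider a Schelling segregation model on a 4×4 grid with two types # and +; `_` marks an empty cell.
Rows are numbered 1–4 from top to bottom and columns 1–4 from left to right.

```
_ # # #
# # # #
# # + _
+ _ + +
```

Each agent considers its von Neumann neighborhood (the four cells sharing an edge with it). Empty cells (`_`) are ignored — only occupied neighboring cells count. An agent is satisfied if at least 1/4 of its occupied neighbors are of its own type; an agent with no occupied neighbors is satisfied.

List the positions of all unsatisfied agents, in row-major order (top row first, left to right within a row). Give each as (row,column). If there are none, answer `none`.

Row 1: (1,2)# 2/2 ✓ · (1,3)# 3/3 ✓ · (1,4)# 2/2 ✓
Row 2: (2,1)# 2/2 ✓ · (2,2)# 4/4 ✓ · (2,3)# 3/4 ✓ · (2,4)# 2/2 ✓
Row 3: (3,1)# 2/3 ✓ · (3,2)# 2/3 ✓ · (3,3)+ 1/3 ✓
Row 4: (4,1)+ 0/1 ✗ · (4,3)+ 2/2 ✓ · (4,4)+ 1/1 ✓

(4,1)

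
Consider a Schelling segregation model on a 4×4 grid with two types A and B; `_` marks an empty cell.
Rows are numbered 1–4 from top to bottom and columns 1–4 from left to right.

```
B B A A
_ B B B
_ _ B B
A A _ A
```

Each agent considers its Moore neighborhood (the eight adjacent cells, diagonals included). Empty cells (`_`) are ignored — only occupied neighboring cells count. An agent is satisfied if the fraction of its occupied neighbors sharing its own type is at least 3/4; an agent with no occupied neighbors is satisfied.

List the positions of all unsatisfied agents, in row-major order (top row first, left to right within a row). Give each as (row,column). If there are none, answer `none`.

Row 1: (1,1)B 2/2 satisfied · (1,2)B 3/4 satisfied · (1,3)A 1/5 not · (1,4)A 1/3 not
Row 2: (2,2)B 4/5 satisfied · (2,3)B 5/7 not · (2,4)B 3/5 not
Row 3: (3,3)B 4/6 not · (3,4)B 3/4 satisfied
Row 4: (4,1)A 1/1 satisfied · (4,2)A 1/2 not · (4,4)A 0/2 not

(1,3), (1,4), (2,3), (2,4), (3,3), (4,2), (4,4)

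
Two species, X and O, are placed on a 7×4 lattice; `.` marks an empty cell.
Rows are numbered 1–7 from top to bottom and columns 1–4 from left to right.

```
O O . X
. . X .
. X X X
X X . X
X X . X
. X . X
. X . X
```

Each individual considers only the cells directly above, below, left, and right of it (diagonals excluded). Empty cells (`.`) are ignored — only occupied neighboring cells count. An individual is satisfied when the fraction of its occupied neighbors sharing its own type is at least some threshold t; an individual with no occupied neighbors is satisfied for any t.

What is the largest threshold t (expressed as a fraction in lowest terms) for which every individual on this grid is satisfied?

1/1

(1,1)O 1/1
(1,2)O 1/1
(1,4)X — no occupied neighbors
(2,3)X 1/1
(3,2)X 2/2
(3,3)X 3/3
(3,4)X 2/2
(4,1)X 2/2
(4,2)X 3/3
(4,4)X 2/2
(5,1)X 2/2
(5,2)X 3/3
(5,4)X 2/2
(6,2)X 2/2
(6,4)X 2/2
(7,2)X 1/1
(7,4)X 1/1
The smallest same-type fraction is 1/1 at (1,1), which reduces to 1/1. Any threshold above that leaves this individual unsatisfied.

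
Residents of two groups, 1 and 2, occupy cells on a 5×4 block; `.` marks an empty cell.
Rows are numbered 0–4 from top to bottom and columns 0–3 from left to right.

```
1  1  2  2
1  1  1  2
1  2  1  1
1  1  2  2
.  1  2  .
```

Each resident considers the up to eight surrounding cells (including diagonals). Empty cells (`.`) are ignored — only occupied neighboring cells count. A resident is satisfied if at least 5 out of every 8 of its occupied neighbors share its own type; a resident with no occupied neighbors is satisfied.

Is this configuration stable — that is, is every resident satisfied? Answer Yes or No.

No

(0,0)1 3/3 ✓
(0,1)1 4/5 ✓
(0,2)2 2/5 ✗
(0,3)2 2/3 ✓
(1,0)1 4/5 ✓
(1,1)1 6/8 ✓
(1,2)1 4/8 ✗
(1,3)2 2/5 ✗
(2,0)1 4/5 ✓
(2,1)2 1/8 ✗
(2,2)1 4/8 ✗
(2,3)1 2/5 ✗
(3,0)1 3/4 ✓
(3,1)1 4/7 ✗
(3,2)2 3/7 ✗
(3,3)2 2/4 ✗
(4,1)1 2/4 ✗
(4,2)2 2/4 ✗
For instance (0,2) has only 2/5 same-type neighbors, below 5/8.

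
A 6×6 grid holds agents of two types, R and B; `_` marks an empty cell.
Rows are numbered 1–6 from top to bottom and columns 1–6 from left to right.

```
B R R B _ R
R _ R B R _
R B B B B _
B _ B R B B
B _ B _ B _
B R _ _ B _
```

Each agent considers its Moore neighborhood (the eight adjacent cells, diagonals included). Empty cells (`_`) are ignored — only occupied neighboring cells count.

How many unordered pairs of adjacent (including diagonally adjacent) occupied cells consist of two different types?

Scan each occupied cell's neighbors to the right and below (and the two forward diagonals) so each pair is counted once.
From row 1: 6 unlike of 12 pairs (running 6/12).
From row 2: 8 unlike of 12 pairs (running 14/24).
From row 3: 5 unlike of 15 pairs (running 19/39).
From row 4: 4 unlike of 9 pairs (running 23/48).
From row 5: 2 unlike of 4 pairs (running 25/52).
From row 6: 1 unlike of 1 pairs (running 26/53).
Total adjacent occupied pairs: 53; unlike-type pairs: 26.

26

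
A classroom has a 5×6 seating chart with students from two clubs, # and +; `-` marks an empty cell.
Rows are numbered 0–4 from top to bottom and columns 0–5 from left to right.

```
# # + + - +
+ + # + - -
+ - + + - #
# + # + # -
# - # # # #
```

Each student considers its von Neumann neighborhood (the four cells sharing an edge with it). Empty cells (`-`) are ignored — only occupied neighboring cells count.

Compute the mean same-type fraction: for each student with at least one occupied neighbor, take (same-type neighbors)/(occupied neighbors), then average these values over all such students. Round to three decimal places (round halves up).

0.556

(0,0)# 1/2
(0,1)# 1/3
(0,2)+ 1/3
(0,3)+ 2/2
(0,5)+ — no occupied neighbors
(1,0)+ 2/3
(1,1)+ 1/3
(1,2)# 0/4
(1,3)+ 2/3
(2,0)+ 1/2
(2,2)+ 1/3
(2,3)+ 3/3
(2,5)# — no occupied neighbors
(3,0)# 1/3
(3,1)+ 0/2
(3,2)# 1/4
(3,3)+ 1/4
(3,4)# 1/2
(4,0)# 1/1
(4,2)# 2/2
(4,3)# 2/3
(4,4)# 3/3
(4,5)# 1/1
Sum over 21 students: 1/2 + 1/3 + 1/3 + 2/2 + 2/3 + 1/3 + 0/4 + 2/3 + 1/2 + 1/3 + 3/3 + 1/3 + 0/2 + 1/4 + 1/4 + 1/2 + 1/1 + 2/2 + 2/3 + 3/3 + 1/1 = 35/3; mean = 35/3 ÷ 21 = 5/9 = 0.555555… → 0.556.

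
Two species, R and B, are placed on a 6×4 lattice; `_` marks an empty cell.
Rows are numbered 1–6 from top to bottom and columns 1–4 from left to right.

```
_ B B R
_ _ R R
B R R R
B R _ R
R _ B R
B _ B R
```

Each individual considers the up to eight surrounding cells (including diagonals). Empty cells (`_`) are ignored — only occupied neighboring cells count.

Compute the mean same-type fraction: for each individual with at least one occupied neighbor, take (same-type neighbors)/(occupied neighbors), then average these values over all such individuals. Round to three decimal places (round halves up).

0.504

(1,2)B 1/2
(1,3)B 1/4
(1,4)R 2/3
(2,3)R 5/7
(2,4)R 4/5
(3,1)B 1/3
(3,2)R 3/5
(3,3)R 6/6
(3,4)R 4/4
(4,1)B 1/4
(4,2)R 3/6
(4,4)R 3/4
(5,1)R 1/3
(5,3)B 1/5
(5,4)R 2/4
(6,1)B 0/1
(6,3)B 1/3
(6,4)R 1/3
Sum over 18 individuals: 1/2 + 1/4 + 2/3 + 5/7 + 4/5 + 1/3 + 3/5 + 6/6 + 4/4 + 1/4 + 3/6 + 3/4 + 1/3 + 1/5 + 2/4 + 0/1 + 1/3 + 1/3 = 1269/140; mean = 1269/140 ÷ 18 = 141/280 = 0.503571… → 0.504.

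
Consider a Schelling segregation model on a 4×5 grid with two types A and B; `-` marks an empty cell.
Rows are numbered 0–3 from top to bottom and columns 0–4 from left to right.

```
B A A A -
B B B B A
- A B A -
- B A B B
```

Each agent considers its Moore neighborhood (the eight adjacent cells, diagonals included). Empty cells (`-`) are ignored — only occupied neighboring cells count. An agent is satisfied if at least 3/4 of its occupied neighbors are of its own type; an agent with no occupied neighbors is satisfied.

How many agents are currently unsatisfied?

(0,0)B 2/3 ✗
(0,1)A 1/5 ✗
(0,2)A 2/5 ✗
(0,3)A 2/4 ✗
(1,0)B 2/4 ✗
(1,1)B 4/7 ✗
(1,2)B 3/8 ✗
(1,3)B 2/6 ✗
(1,4)A 2/3 ✗
(2,1)A 1/6 ✗
(2,2)B 5/8 ✗
(2,3)A 2/7 ✗
(3,1)B 1/3 ✗
(3,2)A 2/5 ✗
(3,3)B 2/4 ✗
(3,4)B 1/2 ✗
Unsatisfied: (0,0), (0,1), (0,2), (0,3), (1,0), (1,1), (1,2), (1,3), (1,4), (2,1), (2,2), (2,3), (3,1), (3,2), (3,3), (3,4) — 16 in total.

16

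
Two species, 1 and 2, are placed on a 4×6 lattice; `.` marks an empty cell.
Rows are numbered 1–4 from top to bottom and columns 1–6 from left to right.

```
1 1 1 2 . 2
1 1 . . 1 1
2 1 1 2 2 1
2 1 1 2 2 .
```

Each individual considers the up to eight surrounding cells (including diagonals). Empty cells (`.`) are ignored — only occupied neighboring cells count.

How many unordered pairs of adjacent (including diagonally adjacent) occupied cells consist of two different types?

Scan each occupied cell's neighbors to the right and below (and the two forward diagonals) so each pair is counted once.
Row 1: 1(1,1)–1(1,2)= 1(1,1)–1(2,1)= 1(1,1)–1(2,2)= 1(1,2)–1(1,3)= 1(1,2)–1(2,2)= 1(1,2)–1(2,1)= 1(1,3)–2(1,4)≠ 1(1,3)–1(2,2)= 2(1,4)–1(2,5)≠ 2(1,6)–1(2,6)≠ 2(1,6)–1(2,5)≠  → 4/11 unlike.
Row 2: 1(2,1)–1(2,2)= 1(2,1)–2(3,1)≠ 1(2,1)–1(3,2)= 1(2,2)–1(3,2)= 1(2,2)–1(3,3)= 1(2,2)–2(3,1)≠ 1(2,5)–1(2,6)= 1(2,5)–2(3,5)≠ 1(2,5)–1(3,6)= 1(2,5)–2(3,4)≠ 1(2,6)–1(3,6)= 1(2,6)–2(3,5)≠  → 5/12 unlike.
Row 3: 2(3,1)–1(3,2)≠ 2(3,1)–2(4,1)= 2(3,1)–1(4,2)≠ 1(3,2)–1(3,3)= 1(3,2)–1(4,2)= 1(3,2)–1(4,3)= 1(3,2)–2(4,1)≠ 1(3,3)–2(3,4)≠ 1(3,3)–1(4,3)= 1(3,3)–2(4,4)≠ 1(3,3)–1(4,2)= 2(3,4)–2(3,5)= 2(3,4)–2(4,4)= 2(3,4)–2(4,5)= 2(3,4)–1(4,3)≠ 2(3,5)–1(3,6)≠ 2(3,5)–2(4,5)= 2(3,5)–2(4,4)= 1(3,6)–2(4,5)≠  → 8/19 unlike.
Row 4: 2(4,1)–1(4,2)≠ 1(4,2)–1(4,3)= 1(4,3)–2(4,4)≠ 2(4,4)–2(4,5)=  → 2/4 unlike.
Total adjacent occupied pairs: 46; unlike-type pairs: 19.

19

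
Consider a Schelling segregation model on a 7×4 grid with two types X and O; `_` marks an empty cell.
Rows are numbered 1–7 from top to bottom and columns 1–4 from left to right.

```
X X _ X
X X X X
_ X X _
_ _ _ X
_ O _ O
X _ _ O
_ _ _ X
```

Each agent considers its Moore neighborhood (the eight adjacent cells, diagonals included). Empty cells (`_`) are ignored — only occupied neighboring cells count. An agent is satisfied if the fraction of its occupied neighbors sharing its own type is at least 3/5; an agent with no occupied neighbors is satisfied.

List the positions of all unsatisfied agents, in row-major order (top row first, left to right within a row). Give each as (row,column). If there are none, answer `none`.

Row 1: (1,1)X 3/3 satisfied · (1,2)X 4/4 satisfied · (1,4)X 2/2 satisfied
Row 2: (2,1)X 4/4 satisfied · (2,2)X 6/6 satisfied · (2,3)X 6/6 satisfied · (2,4)X 3/3 satisfied
Row 3: (3,2)X 4/4 satisfied · (3,3)X 5/5 satisfied
Row 4: (4,4)X 1/2 not
Row 5: (5,2)O 0/1 not · (5,4)O 1/2 not
Row 6: (6,1)X 0/1 not · (6,4)O 1/2 not
Row 7: (7,4)X 0/1 not

(4,4), (5,2), (5,4), (6,1), (6,4), (7,4)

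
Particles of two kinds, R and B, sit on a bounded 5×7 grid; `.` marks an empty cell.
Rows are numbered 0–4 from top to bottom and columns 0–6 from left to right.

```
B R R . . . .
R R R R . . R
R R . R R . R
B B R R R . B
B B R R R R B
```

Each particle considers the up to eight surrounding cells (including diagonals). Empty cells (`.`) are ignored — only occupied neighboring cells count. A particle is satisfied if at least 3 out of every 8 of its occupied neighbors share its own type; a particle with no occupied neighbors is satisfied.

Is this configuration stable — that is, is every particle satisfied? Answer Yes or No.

Row 0: (0,0)B 0/3 ✗ · (0,1)R 4/5 ✓ · (0,2)R 4/4 ✓
Row 1: (1,0)R 4/5 ✓ · (1,1)R 6/7 ✓ · (1,2)R 6/6 ✓ · (1,3)R 4/4 ✓ · (1,6)R 1/1 ✓
Row 2: (2,0)R 3/5 ✓ · (2,1)R 5/7 ✓ · (2,3)R 6/6 ✓ · (2,4)R 4/4 ✓ · (2,6)R 1/2 ✓
Row 3: (3,0)B 3/5 ✓ · (3,1)B 3/7 ✓ · (3,2)R 5/7 ✓ · (3,3)R 7/7 ✓ · (3,4)R 6/6 ✓ · (3,6)B 1/3 ✗
Row 4: (4,0)B 3/3 ✓ · (4,1)B 3/5 ✓ · (4,2)R 3/5 ✓ · (4,3)R 5/5 ✓ · (4,4)R 4/4 ✓ · (4,5)R 2/4 ✓ · (4,6)B 1/2 ✓
For instance (0,0) has only 0/3 same-type neighbors, below 3/8.

No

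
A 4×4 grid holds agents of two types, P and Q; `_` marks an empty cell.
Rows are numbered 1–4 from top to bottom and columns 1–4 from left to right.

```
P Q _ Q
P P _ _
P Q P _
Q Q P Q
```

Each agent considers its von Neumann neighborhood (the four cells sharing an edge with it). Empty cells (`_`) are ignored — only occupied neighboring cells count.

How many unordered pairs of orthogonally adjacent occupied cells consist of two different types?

Scan each occupied cell's neighbors to the right and below so each pair is counted once.
Row 1: P(1,1)–Q(1,2)≠ P(1,1)–P(2,1)= Q(1,2)–P(2,2)≠  → 2/3 unlike.
Row 2: P(2,1)–P(2,2)= P(2,1)–P(3,1)= P(2,2)–Q(3,2)≠  → 1/3 unlike.
Row 3: P(3,1)–Q(3,2)≠ P(3,1)–Q(4,1)≠ Q(3,2)–P(3,3)≠ Q(3,2)–Q(4,2)= P(3,3)–P(4,3)=  → 3/5 unlike.
Row 4: Q(4,1)–Q(4,2)= Q(4,2)–P(4,3)≠ P(4,3)–Q(4,4)≠  → 2/3 unlike.
Total adjacent occupied pairs: 14; unlike-type pairs: 8.

8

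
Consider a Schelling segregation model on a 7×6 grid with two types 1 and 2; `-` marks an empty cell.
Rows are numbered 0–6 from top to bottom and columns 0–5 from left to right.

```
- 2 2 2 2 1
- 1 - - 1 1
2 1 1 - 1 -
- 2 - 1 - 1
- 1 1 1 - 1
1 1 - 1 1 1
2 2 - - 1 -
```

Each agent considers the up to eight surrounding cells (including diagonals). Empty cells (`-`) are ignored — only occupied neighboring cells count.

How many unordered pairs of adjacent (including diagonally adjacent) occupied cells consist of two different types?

Scan each occupied cell's neighbors to the right and below (and the two forward diagonals) so each pair is counted once.
Row 0: 2(0,1)–2(0,2)= 2(0,1)–1(1,1)≠ 2(0,2)–2(0,3)= 2(0,2)–1(1,1)≠ 2(0,3)–2(0,4)= 2(0,3)–1(1,4)≠ 2(0,4)–1(0,5)≠ 2(0,4)–1(1,4)≠ 2(0,4)–1(1,5)≠ 1(0,5)–1(1,5)= 1(0,5)–1(1,4)=  → 6/11 unlike.
Row 1: 1(1,1)–1(2,1)= 1(1,1)–1(2,2)= 1(1,1)–2(2,0)≠ 1(1,4)–1(1,5)= 1(1,4)–1(2,4)= 1(1,5)–1(2,4)=  → 1/6 unlike.
Row 2: 2(2,0)–1(2,1)≠ 2(2,0)–2(3,1)= 1(2,1)–1(2,2)= 1(2,1)–2(3,1)≠ 1(2,2)–1(3,3)= 1(2,2)–2(3,1)≠ 1(2,4)–1(3,5)= 1(2,4)–1(3,3)=  → 3/8 unlike.
Row 3: 2(3,1)–1(4,1)≠ 2(3,1)–1(4,2)≠ 1(3,3)–1(4,3)= 1(3,3)–1(4,2)= 1(3,5)–1(4,5)=  → 2/5 unlike.
Row 4: 1(4,1)–1(4,2)= 1(4,1)–1(5,1)= 1(4,1)–1(5,0)= 1(4,2)–1(4,3)= 1(4,2)–1(5,3)= 1(4,2)–1(5,1)= 1(4,3)–1(5,3)= 1(4,3)–1(5,4)= 1(4,5)–1(5,5)= 1(4,5)–1(5,4)=  → 0/10 unlike.
Row 5: 1(5,0)–1(5,1)= 1(5,0)–2(6,0)≠ 1(5,0)–2(6,1)≠ 1(5,1)–2(6,1)≠ 1(5,1)–2(6,0)≠ 1(5,3)–1(5,4)= 1(5,3)–1(6,4)= 1(5,4)–1(5,5)= 1(5,4)–1(6,4)= 1(5,5)–1(6,4)=  → 4/10 unlike.
Row 6: 2(6,0)–2(6,1)=  → 0/1 unlike.
Total adjacent occupied pairs: 51; unlike-type pairs: 16.

16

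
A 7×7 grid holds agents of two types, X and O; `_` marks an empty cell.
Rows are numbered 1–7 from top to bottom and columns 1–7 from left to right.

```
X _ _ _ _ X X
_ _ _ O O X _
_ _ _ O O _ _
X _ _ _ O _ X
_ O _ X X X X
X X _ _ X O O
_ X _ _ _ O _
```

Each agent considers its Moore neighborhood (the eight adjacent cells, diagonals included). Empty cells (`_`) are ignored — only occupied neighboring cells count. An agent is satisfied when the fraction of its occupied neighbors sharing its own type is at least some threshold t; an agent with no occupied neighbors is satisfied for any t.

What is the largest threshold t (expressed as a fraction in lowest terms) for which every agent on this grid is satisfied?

0/1

Row 1: (1,1)X — no occupied neighbors · (1,6)X 2/3 · (1,7)X 2/2
Row 2: (2,4)O 3/3 · (2,5)O 3/5 · (2,6)X 2/4
Row 3: (3,4)O 4/4 · (3,5)O 4/5
Row 4: (4,1)X 0/1 · (4,5)O 2/5 · (4,7)X 2/2
Row 5: (5,2)O 0/3 · (5,4)X 2/3 · (5,5)X 3/5 · (5,6)X 4/7 · (5,7)X 2/4
Row 6: (6,1)X 2/3 · (6,2)X 2/3 · (6,5)X 3/5 · (6,6)O 2/6 · (6,7)O 2/4
Row 7: (7,2)X 2/2 · (7,6)O 2/3
The smallest same-type fraction is 0/1 at (4,1), which reduces to 0/1. Any threshold above that leaves this agent unsatisfied.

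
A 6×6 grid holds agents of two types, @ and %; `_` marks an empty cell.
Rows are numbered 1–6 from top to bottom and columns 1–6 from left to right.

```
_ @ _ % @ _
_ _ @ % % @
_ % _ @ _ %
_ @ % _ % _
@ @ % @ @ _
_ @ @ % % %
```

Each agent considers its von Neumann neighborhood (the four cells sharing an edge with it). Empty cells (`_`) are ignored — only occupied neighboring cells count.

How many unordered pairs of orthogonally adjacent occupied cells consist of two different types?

Scan each occupied cell's neighbors to the right and below so each pair is counted once.
Row 1: %(1,4)–@(1,5)≠ %(1,4)–%(2,4)= @(1,5)–%(2,5)≠  → 2/3 unlike.
Row 2: @(2,3)–%(2,4)≠ %(2,4)–%(2,5)= %(2,4)–@(3,4)≠ %(2,5)–@(2,6)≠ @(2,6)–%(3,6)≠  → 4/5 unlike.
Row 3: %(3,2)–@(4,2)≠  → 1/1 unlike.
Row 4: @(4,2)–%(4,3)≠ @(4,2)–@(5,2)= %(4,3)–%(5,3)= %(4,5)–@(5,5)≠  → 2/4 unlike.
Row 5: @(5,1)–@(5,2)= @(5,2)–%(5,3)≠ @(5,2)–@(6,2)= %(5,3)–@(5,4)≠ %(5,3)–@(6,3)≠ @(5,4)–@(5,5)= @(5,4)–%(6,4)≠ @(5,5)–%(6,5)≠  → 5/8 unlike.
Row 6: @(6,2)–@(6,3)= @(6,3)–%(6,4)≠ %(6,4)–%(6,5)= %(6,5)–%(6,6)=  → 1/4 unlike.
Total adjacent occupied pairs: 25; unlike-type pairs: 15.

15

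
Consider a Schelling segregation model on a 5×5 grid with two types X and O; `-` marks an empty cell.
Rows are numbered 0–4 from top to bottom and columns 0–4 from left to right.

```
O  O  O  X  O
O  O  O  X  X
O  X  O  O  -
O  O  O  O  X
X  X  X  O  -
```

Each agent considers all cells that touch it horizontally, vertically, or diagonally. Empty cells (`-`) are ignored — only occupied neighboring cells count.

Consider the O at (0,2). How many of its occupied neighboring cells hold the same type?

Occupied neighbors of (0,2): (0,1)=O, (0,3)=X, (1,1)=O, (1,2)=O, (1,3)=X.
Same type (O): 3 of 5.

3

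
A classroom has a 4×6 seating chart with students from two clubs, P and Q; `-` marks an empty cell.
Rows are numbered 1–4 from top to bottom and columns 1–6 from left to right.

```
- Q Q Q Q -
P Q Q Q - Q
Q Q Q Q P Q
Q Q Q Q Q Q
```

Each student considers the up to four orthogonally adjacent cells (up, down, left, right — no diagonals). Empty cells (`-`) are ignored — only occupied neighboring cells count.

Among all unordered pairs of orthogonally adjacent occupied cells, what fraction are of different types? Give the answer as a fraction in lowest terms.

1/6

Scan each occupied cell's neighbors to the right and below so each pair is counted once.
Row 1: Q(1,2)–Q(1,3)= Q(1,2)–Q(2,2)= Q(1,3)–Q(1,4)= Q(1,3)–Q(2,3)= Q(1,4)–Q(1,5)= Q(1,4)–Q(2,4)=  → 0/6 unlike.
Row 2: P(2,1)–Q(2,2)≠ P(2,1)–Q(3,1)≠ Q(2,2)–Q(2,3)= Q(2,2)–Q(3,2)= Q(2,3)–Q(2,4)= Q(2,3)–Q(3,3)= Q(2,4)–Q(3,4)= Q(2,6)–Q(3,6)=  → 2/8 unlike.
Row 3: Q(3,1)–Q(3,2)= Q(3,1)–Q(4,1)= Q(3,2)–Q(3,3)= Q(3,2)–Q(4,2)= Q(3,3)–Q(3,4)= Q(3,3)–Q(4,3)= Q(3,4)–P(3,5)≠ Q(3,4)–Q(4,4)= P(3,5)–Q(3,6)≠ P(3,5)–Q(4,5)≠ Q(3,6)–Q(4,6)=  → 3/11 unlike.
Row 4: Q(4,1)–Q(4,2)= Q(4,2)–Q(4,3)= Q(4,3)–Q(4,4)= Q(4,4)–Q(4,5)= Q(4,5)–Q(4,6)=  → 0/5 unlike.
Total adjacent occupied pairs: 30; unlike-type pairs: 5.
5/30 reduces to 1/6.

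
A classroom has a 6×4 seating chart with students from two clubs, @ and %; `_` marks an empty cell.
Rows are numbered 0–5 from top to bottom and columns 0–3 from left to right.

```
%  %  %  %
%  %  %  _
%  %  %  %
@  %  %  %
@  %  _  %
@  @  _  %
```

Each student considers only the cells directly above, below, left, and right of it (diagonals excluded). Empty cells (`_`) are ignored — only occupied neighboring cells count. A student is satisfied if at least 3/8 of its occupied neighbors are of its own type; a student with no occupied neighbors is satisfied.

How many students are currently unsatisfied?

Row 0: (0,0)% 2/2 ok · (0,1)% 3/3 ok · (0,2)% 3/3 ok · (0,3)% 1/1 ok
Row 1: (1,0)% 3/3 ok · (1,1)% 4/4 ok · (1,2)% 3/3 ok
Row 2: (2,0)% 2/3 ok · (2,1)% 4/4 ok · (2,2)% 4/4 ok · (2,3)% 2/2 ok
Row 3: (3,0)@ 1/3 unhappy · (3,1)% 3/4 ok · (3,2)% 3/3 ok · (3,3)% 3/3 ok
Row 4: (4,0)@ 2/3 ok · (4,1)% 1/3 unhappy · (4,3)% 2/2 ok
Row 5: (5,0)@ 2/2 ok · (5,1)@ 1/2 ok · (5,3)% 1/1 ok
Unsatisfied: (3,0), (4,1) — 2 in total.

2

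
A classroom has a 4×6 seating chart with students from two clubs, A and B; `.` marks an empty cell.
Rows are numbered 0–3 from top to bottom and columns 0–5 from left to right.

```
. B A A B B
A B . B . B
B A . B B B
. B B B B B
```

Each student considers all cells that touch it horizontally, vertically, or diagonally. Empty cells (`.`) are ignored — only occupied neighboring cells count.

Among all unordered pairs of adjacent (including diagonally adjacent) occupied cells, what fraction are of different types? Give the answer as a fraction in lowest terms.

Scan each occupied cell's neighbors to the right and below (and the two forward diagonals) so each pair is counted once.
From row 0: 6 unlike of 12 pairs (running 6/12).
From row 1: 3 unlike of 9 pairs (running 9/21).
From row 2: 3 unlike of 14 pairs (running 12/35).
From row 3: 0 unlike of 4 pairs (running 12/39).
Total adjacent occupied pairs: 39; unlike-type pairs: 12.
12/39 reduces to 4/13.

4/13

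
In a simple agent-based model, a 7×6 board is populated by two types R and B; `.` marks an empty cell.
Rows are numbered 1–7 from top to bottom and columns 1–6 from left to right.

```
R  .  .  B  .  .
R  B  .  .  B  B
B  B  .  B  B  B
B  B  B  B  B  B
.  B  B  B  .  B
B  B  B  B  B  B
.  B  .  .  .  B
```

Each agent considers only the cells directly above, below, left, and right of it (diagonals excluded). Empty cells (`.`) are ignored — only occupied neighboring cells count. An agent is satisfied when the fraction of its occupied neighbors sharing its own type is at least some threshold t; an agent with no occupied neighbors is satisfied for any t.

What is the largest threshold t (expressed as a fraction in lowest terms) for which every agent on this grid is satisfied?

1/3

Row 1: (1,1)R 1/1 · (1,4)B — no occupied neighbors
Row 2: (2,1)R 1/3 · (2,2)B 1/2 · (2,5)B 2/2 · (2,6)B 2/2
Row 3: (3,1)B 2/3 · (3,2)B 3/3 · (3,4)B 2/2 · (3,5)B 4/4 · (3,6)B 3/3
Row 4: (4,1)B 2/2 · (4,2)B 4/4 · (4,3)B 3/3 · (4,4)B 4/4 · (4,5)B 3/3 · (4,6)B 3/3
Row 5: (5,2)B 3/3 · (5,3)B 4/4 · (5,4)B 3/3 · (5,6)B 2/2
Row 6: (6,1)B 1/1 · (6,2)B 4/4 · (6,3)B 3/3 · (6,4)B 3/3 · (6,5)B 2/2 · (6,6)B 3/3
Row 7: (7,2)B 1/1 · (7,6)B 1/1
The smallest same-type fraction is 1/3 at (2,1), which reduces to 1/3. Any threshold above that leaves this agent unsatisfied.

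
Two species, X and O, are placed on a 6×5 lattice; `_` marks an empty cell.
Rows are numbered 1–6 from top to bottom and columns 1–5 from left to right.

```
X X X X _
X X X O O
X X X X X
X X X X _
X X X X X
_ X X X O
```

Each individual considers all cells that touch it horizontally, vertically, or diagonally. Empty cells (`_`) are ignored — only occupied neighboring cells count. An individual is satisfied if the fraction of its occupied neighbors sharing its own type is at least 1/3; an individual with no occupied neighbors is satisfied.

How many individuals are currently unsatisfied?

(1,1)X 3/3 ✓
(1,2)X 5/5 ✓
(1,3)X 4/5 ✓
(1,4)X 2/4 ✓
(2,1)X 5/5 ✓
(2,2)X 8/8 ✓
(2,3)X 7/8 ✓
(2,4)O 1/7 ✗
(2,5)O 1/4 ✗
(3,1)X 5/5 ✓
(3,2)X 8/8 ✓
(3,3)X 7/8 ✓
(3,4)X 5/7 ✓
(3,5)X 2/4 ✓
(4,1)X 5/5 ✓
(4,2)X 8/8 ✓
(4,3)X 8/8 ✓
(4,4)X 7/7 ✓
(5,1)X 4/4 ✓
(5,2)X 7/7 ✓
(5,3)X 8/8 ✓
(5,4)X 6/7 ✓
(5,5)X 3/4 ✓
(6,2)X 4/4 ✓
(6,3)X 5/5 ✓
(6,4)X 4/5 ✓
(6,5)O 0/3 ✗
Unsatisfied: (2,4), (2,5), (6,5) — 3 in total.

3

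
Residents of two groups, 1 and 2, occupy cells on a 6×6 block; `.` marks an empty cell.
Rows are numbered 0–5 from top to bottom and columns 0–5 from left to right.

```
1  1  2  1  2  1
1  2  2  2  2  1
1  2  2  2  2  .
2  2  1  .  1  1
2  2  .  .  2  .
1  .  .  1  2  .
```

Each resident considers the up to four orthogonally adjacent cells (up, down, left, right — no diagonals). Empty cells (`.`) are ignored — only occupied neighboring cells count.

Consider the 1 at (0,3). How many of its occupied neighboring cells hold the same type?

Occupied neighbors of (0,3): (1,3)=2, (0,2)=2, (0,4)=2.
Same type (1): 0 of 3.

0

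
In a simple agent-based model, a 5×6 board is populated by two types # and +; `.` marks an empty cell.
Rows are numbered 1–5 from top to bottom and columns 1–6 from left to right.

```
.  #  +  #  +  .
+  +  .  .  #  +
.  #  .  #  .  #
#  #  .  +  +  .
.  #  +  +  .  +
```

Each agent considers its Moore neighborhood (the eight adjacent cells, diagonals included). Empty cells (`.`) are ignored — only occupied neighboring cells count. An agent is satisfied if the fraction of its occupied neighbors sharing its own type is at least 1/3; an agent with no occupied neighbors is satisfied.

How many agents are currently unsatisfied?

1

(1,2)# 0/3 not
(1,3)+ 1/3 satisfied
(1,4)# 1/3 satisfied
(1,5)+ 1/3 satisfied
(2,1)+ 1/3 satisfied
(2,2)+ 2/4 satisfied
(2,5)# 3/5 satisfied
(2,6)+ 1/3 satisfied
(3,2)# 2/4 satisfied
(3,4)# 1/3 satisfied
(3,6)# 1/3 satisfied
(4,1)# 3/3 satisfied
(4,2)# 3/4 satisfied
(4,4)+ 3/4 satisfied
(4,5)+ 3/5 satisfied
(5,2)# 2/3 satisfied
(5,3)+ 2/4 satisfied
(5,4)+ 3/3 satisfied
(5,6)+ 1/1 satisfied
Unsatisfied: (1,2) — 1 in total.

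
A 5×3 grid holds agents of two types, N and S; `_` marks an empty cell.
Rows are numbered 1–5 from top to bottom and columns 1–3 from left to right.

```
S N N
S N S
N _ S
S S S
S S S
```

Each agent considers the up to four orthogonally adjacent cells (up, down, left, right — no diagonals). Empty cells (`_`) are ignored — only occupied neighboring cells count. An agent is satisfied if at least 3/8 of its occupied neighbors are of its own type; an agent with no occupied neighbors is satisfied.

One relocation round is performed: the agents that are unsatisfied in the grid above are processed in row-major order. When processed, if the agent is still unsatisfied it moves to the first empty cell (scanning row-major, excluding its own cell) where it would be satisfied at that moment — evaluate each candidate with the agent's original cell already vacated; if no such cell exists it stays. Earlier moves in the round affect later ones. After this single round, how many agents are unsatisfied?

Initially unsatisfied (in order): (2,1), (2,2), (2,3), (3,1).
  (2,1) → (3,2).
  (2,2) → (2,1).
  (2,3): now satisfied by earlier moves; stays.
  (3,1) → (2,2).
Resulting grid:
S N N
N N S
_ S S
S S S
S S S
Unsatisfied now: (1,1), (2,3).

2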